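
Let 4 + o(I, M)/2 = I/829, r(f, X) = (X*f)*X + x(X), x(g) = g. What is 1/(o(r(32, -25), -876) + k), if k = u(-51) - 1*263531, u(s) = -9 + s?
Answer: -829/218483621 ≈ -3.7943e-6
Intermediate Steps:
r(f, X) = X + f*X**2 (r(f, X) = (X*f)*X + X = f*X**2 + X = X + f*X**2)
o(I, M) = -8 + 2*I/829 (o(I, M) = -8 + 2*(I/829) = -8 + 2*I/829)
k = -263591 (k = (-9 - 51) - 1*263531 = -60 - 263531 = -263591)
1/(o(r(32, -25), -876) + k) = 1/((-8 + 2*(-25*(1 - 25*32))/829) - 263591) = 1/((-8 + 2*(-25*(1 - 800))/829) - 263591) = 1/((-8 + 2*(-25*(-799))/829) - 263591) = 1/((-8 + (2/829)*19975) - 263591) = 1/((-8 + 39950/829) - 263591) = 1/(33318/829 - 263591) = 1/(-218483621/829) = -829/218483621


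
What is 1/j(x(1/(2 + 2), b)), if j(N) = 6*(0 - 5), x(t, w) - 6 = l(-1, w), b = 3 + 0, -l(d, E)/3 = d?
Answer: -1/30 ≈ -0.033333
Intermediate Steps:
l(d, E) = -3*d
b = 3
x(t, w) = 9 (x(t, w) = 6 - 3*(-1) = 6 + 3 = 9)
j(N) = -30 (j(N) = 6*(-5) = -30)
1/j(x(1/(2 + 2), b)) = 1/(-30) = -1/30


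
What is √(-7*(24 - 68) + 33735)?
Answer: √34043 ≈ 184.51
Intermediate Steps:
√(-7*(24 - 68) + 33735) = √(-7*(-44) + 33735) = √(308 + 33735) = √34043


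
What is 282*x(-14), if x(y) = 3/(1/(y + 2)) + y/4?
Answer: -11139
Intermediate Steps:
x(y) = 6 + 13*y/4 (x(y) = 3/(1/(2 + y)) + y*(¼) = 3*(2 + y) + y/4 = (6 + 3*y) + y/4 = 6 + 13*y/4)
282*x(-14) = 282*(6 + (13/4)*(-14)) = 282*(6 - 91/2) = 282*(-79/2) = -11139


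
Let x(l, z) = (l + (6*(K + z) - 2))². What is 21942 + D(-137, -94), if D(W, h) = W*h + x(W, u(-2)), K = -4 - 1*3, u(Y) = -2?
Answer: 72069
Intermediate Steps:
K = -7 (K = -4 - 3 = -7)
x(l, z) = (-44 + l + 6*z)² (x(l, z) = (l + (6*(-7 + z) - 2))² = (l + ((-42 + 6*z) - 2))² = (l + (-44 + 6*z))² = (-44 + l + 6*z)²)
D(W, h) = (-56 + W)² + W*h (D(W, h) = W*h + (-44 + W + 6*(-2))² = W*h + (-44 + W - 12)² = W*h + (-56 + W)² = (-56 + W)² + W*h)
21942 + D(-137, -94) = 21942 + ((-56 - 137)² - 137*(-94)) = 21942 + ((-193)² + 12878) = 21942 + (37249 + 12878) = 21942 + 50127 = 72069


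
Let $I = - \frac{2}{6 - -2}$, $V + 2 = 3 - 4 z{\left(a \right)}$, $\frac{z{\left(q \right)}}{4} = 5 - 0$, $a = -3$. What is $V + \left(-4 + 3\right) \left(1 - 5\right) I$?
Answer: $-80$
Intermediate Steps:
$z{\left(q \right)} = 20$ ($z{\left(q \right)} = 4 \left(5 - 0\right) = 4 \left(5 + 0\right) = 4 \cdot 5 = 20$)
$V = -79$ ($V = -2 + \left(3 - 80\right) = -2 - 77 = -79$)
$I = - \frac{1}{4}$ ($I = - \frac{2}{6 + 2} = - \frac{2}{8} = \left(-2\right) \frac{1}{8} = - \frac{1}{4} \approx -0.25$)
$V + \left(-4 + 3\right) \left(1 - 5\right) I = -79 + \left(-4 + 3\right) \left(1 - 5\right) \left(- \frac{1}{4}\right) = -79 + \left(-1\right) \left(-4\right) \left(- \frac{1}{4}\right) = -79 + 4 \left(- \frac{1}{4}\right) = -79 - 1 = -80$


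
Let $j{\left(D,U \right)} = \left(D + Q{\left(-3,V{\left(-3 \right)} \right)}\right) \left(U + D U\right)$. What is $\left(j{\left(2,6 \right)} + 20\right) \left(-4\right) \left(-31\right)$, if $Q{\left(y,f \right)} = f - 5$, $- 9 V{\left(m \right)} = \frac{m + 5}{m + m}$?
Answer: $- \frac{12400}{3} \approx -4133.3$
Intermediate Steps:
$V{\left(m \right)} = - \frac{5 + m}{18 m}$ ($V{\left(m \right)} = - \frac{\left(m + 5\right) \frac{1}{m + m}}{9} = - \frac{\left(5 + m\right) \frac{1}{2 m}}{9} = - \frac{\frac{1}{2} \frac{1}{m} \left(5 + m\right)}{9} = - \frac{5 + m}{18 m}$)
$Q{\left(y,f \right)} = -5 + f$
$j{\left(D,U \right)} = \left(- \frac{134}{27} + D\right) \left(U + D U\right)$ ($j{\left(D,U \right)} = \left(D - \left(5 - \frac{-5 - -3}{18 \left(-3\right)}\right)\right) \left(U + D U\right) = \left(D - \left(5 + \frac{-5 + 3}{54}\right)\right) \left(U + D U\right) = \left(D - \left(5 + \frac{1}{54} \left(-2\right)\right)\right) \left(U + D U\right) = \left(D + \left(-5 + \frac{1}{27}\right)\right) \left(U + D U\right) = \left(D - \frac{134}{27}\right) \left(U + D U\right) = \left(- \frac{134}{27} + D\right) \left(U + D U\right)$)
$\left(j{\left(2,6 \right)} + 20\right) \left(-4\right) \left(-31\right) = \left(\frac{1}{27} \cdot 6 \left(-134 - 214 + 27 \cdot 2^{2}\right) + 20\right) \left(-4\right) \left(-31\right) = \left(\frac{1}{27} \cdot 6 \left(-134 - 214 + 27 \cdot 4\right) + 20\right) \left(-4\right) \left(-31\right) = \left(\frac{1}{27} \cdot 6 \left(-134 - 214 + 108\right) + 20\right) \left(-4\right) \left(-31\right) = \left(\frac{1}{27} \cdot 6 \left(-240\right) + 20\right) \left(-4\right) \left(-31\right) = \left(- \frac{160}{3} + 20\right) \left(-4\right) \left(-31\right) = \left(- \frac{100}{3}\right) \left(-4\right) \left(-31\right) = \frac{400}{3} \left(-31\right) = - \frac{12400}{3}$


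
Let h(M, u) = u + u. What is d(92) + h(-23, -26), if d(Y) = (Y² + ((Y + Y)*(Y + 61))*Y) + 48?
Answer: 2598444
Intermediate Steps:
h(M, u) = 2*u
d(Y) = 48 + Y² + 2*Y²*(61 + Y) (d(Y) = (Y² + ((2*Y)*(61 + Y))*Y) + 48 = (Y² + (2*Y*(61 + Y))*Y) + 48 = (Y² + 2*Y²*(61 + Y)) + 48 = 48 + Y² + 2*Y²*(61 + Y))
d(92) + h(-23, -26) = (48 + 2*92³ + 123*92²) + 2*(-26) = (48 + 2*778688 + 123*8464) - 52 = (48 + 1557376 + 1041072) - 52 = 2598496 - 52 = 2598444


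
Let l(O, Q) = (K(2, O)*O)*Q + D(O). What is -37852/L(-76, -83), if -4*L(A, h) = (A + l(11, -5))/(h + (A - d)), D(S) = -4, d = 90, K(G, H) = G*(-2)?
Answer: -9425148/35 ≈ -2.6929e+5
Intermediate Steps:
K(G, H) = -2*G
l(O, Q) = -4 - 4*O*Q (l(O, Q) = ((-2*2)*O)*Q - 4 = (-4*O)*Q - 4 = -4*O*Q - 4 = -4 - 4*O*Q)
L(A, h) = -(216 + A)/(4*(-90 + A + h)) (L(A, h) = -(A + (-4 - 4*11*(-5)))/(4*(h + (A - 1*90))) = -(A + (-4 + 220))/(4*(h + (A - 90))) = -(A + 216)/(4*(h + (-90 + A))) = -(216 + A)/(4*(-90 + A + h)))
-37852/L(-76, -83) = -37852*(-90 - 76 - 83)/(-54 - 1/4*(-76)) = -37852*(-249/(-54 + 19)) = -37852/((-1/249*(-35))) = -37852/35/249 = -37852*249/35 = -9425148/35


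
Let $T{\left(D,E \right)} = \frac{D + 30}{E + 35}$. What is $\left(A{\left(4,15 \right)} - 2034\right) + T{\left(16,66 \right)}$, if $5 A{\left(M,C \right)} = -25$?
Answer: $- \frac{205893}{101} \approx -2038.5$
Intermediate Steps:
$A{\left(M,C \right)} = -5$ ($A{\left(M,C \right)} = \frac{1}{5} \left(-25\right) = -5$)
$T{\left(D,E \right)} = \frac{30 + D}{35 + E}$
$\left(A{\left(4,15 \right)} - 2034\right) + T{\left(16,66 \right)} = \left(-5 - 2034\right) + \frac{30 + 16}{35 + 66} = \left(-5 - 2034\right) + \frac{1}{101} \cdot 46 = -2039 + \frac{1}{101} \cdot 46 = -2039 + \frac{46}{101} = - \frac{205893}{101}$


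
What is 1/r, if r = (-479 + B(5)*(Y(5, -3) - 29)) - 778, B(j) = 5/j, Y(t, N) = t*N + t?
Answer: -1/1296 ≈ -0.00077160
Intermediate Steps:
Y(t, N) = t + N*t (Y(t, N) = N*t + t = t + N*t)
r = -1296 (r = (-479 + (5/5)*(5*(1 - 3) - 29)) - 778 = (-479 + (5*(1/5))*(5*(-2) - 29)) - 778 = (-479 + 1*(-10 - 29)) - 778 = (-479 + 1*(-39)) - 778 = (-479 - 39) - 778 = -518 - 778 = -1296)
1/r = 1/(-1296) = -1/1296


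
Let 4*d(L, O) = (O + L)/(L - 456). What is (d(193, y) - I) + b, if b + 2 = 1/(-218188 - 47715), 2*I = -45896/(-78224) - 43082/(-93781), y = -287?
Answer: -312134847150530515/128254872612776404 ≈ -2.4337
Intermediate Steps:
I = 959277393/1833981236 (I = (-45896/(-78224) - 43082/(-93781))/2 = (-45896*(-1/78224) - 43082*(-1/93781))/2 = (5737/9778 + 43082/93781)/2 = (1/2)*(959277393/916990618) = 959277393/1833981236 ≈ 0.52306)
d(L, O) = (L + O)/(4*(-456 + L)) (d(L, O) = ((O + L)/(L - 456))/4 = ((L + O)/(-456 + L))/4 = (L + O)/(4*(-456 + L)))
b = -531807/265903 (b = -2 + 1/(-218188 - 47715) = -2 + 1/(-265903) = -2 - 1/265903 = -531807/265903 ≈ -2.0000)
(d(193, y) - I) + b = ((193 - 287)/(4*(-456 + 193)) - 1*959277393/1833981236) - 531807/265903 = ((1/4)*(-94)/(-263) - 959277393/1833981236) - 531807/265903 = ((1/4)*(-1/263)*(-94) - 959277393/1833981236) - 531807/265903 = (47/526 - 959277393/1833981236) - 531807/265903 = -209191395313/482337065068 - 531807/265903 = -312134847150530515/128254872612776404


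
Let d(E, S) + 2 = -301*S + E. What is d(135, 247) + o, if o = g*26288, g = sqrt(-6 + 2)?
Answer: -74214 + 52576*I ≈ -74214.0 + 52576.0*I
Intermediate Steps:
d(E, S) = -2 + E - 301*S (d(E, S) = -2 + (-301*S + E) = -2 + (E - 301*S) = -2 + E - 301*S)
g = 2*I (g = sqrt(-4) = 2*I ≈ 2.0*I)
o = 52576*I (o = (2*I)*26288 = 52576*I ≈ 52576.0*I)
d(135, 247) + o = (-2 + 135 - 301*247) + 52576*I = (-2 + 135 - 74347) + 52576*I = -74214 + 52576*I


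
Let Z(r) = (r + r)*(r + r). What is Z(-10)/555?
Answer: 80/111 ≈ 0.72072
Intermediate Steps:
Z(r) = 4*r² (Z(r) = (2*r)*(2*r) = 4*r²)
Z(-10)/555 = (4*(-10)²)/555 = (4*100)*(1/555) = 400*(1/555) = 80/111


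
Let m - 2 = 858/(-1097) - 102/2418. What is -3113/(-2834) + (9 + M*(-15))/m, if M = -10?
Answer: 66942288971/490999002 ≈ 136.34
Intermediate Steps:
m = 519759/442091 (m = 2 + (858/(-1097) - 102/2418) = 2 + (858*(-1/1097) - 102*1/2418) = 2 + (-858/1097 - 17/403) = 2 - 364423/442091 = 519759/442091 ≈ 1.1757)
-3113/(-2834) + (9 + M*(-15))/m = -3113/(-2834) + (9 - 10*(-15))/(519759/442091) = -3113*(-1/2834) + (9 + 150)*(442091/519759) = 3113/2834 + 159*(442091/519759) = 3113/2834 + 23430823/173253 = 66942288971/490999002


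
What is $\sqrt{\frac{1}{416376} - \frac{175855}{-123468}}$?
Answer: $\frac{\sqrt{726133128503901346}}{714015444} \approx 1.1934$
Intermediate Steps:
$\sqrt{\frac{1}{416376} - \frac{175855}{-123468}} = \sqrt{\frac{1}{416376} - - \frac{175855}{123468}} = \sqrt{\frac{1}{416376} + \frac{175855}{123468}} = \sqrt{\frac{6101827079}{4284092664}} = \frac{\sqrt{726133128503901346}}{714015444}$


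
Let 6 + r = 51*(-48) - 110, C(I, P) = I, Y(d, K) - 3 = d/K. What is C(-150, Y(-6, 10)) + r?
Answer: -2714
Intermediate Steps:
Y(d, K) = 3 + d/K
r = -2564 (r = -6 + (51*(-48) - 110) = -6 + (-2448 - 110) = -6 - 2558 = -2564)
C(-150, Y(-6, 10)) + r = -150 - 2564 = -2714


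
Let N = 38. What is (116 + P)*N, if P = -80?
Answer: 1368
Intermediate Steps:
(116 + P)*N = (116 - 80)*38 = 36*38 = 1368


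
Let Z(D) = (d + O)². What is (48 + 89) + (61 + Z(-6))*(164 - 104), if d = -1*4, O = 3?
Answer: 3857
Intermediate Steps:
d = -4
Z(D) = 1 (Z(D) = (-4 + 3)² = (-1)² = 1)
(48 + 89) + (61 + Z(-6))*(164 - 104) = (48 + 89) + (61 + 1)*(164 - 104) = 137 + 62*60 = 137 + 3720 = 3857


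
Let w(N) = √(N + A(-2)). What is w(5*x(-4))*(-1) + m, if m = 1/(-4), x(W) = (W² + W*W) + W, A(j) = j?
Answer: -¼ - √138 ≈ -11.997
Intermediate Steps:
x(W) = W + 2*W² (x(W) = (W² + W²) + W = 2*W² + W = W + 2*W²)
m = -¼ ≈ -0.25000
w(N) = √(-2 + N) (w(N) = √(N - 2) = √(-2 + N))
w(5*x(-4))*(-1) + m = √(-2 + 5*(-4*(1 + 2*(-4))))*(-1) - ¼ = √(-2 + 5*(-4*(1 - 8)))*(-1) - ¼ = √(-2 + 5*(-4*(-7)))*(-1) - ¼ = √(-2 + 5*28)*(-1) - ¼ = √(-2 + 140)*(-1) - ¼ = √138*(-1) - ¼ = -√138 - ¼ = -¼ - √138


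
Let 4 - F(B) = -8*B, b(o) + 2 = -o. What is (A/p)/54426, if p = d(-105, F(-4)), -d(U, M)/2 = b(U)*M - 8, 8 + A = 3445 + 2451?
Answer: 368/19674999 ≈ 1.8704e-5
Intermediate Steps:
b(o) = -2 - o
A = 5888 (A = -8 + (3445 + 2451) = -8 + 5896 = 5888)
F(B) = 4 + 8*B (F(B) = 4 - (-8)*B = 4 + 8*B)
d(U, M) = 16 - 2*M*(-2 - U) (d(U, M) = -2*((-2 - U)*M - 8) = -2*(M*(-2 - U) - 8) = -2*(-8 + M*(-2 - U)) = 16 - 2*M*(-2 - U))
p = 5784 (p = 16 + 2*(4 + 8*(-4))*(2 - 105) = 16 + 2*(4 - 32)*(-103) = 16 + 2*(-28)*(-103) = 16 + 5768 = 5784)
(A/p)/54426 = (5888/5784)/54426 = (5888*(1/5784))*(1/54426) = (736/723)*(1/54426) = 368/19674999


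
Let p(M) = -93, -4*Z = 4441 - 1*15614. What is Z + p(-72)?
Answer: 10801/4 ≈ 2700.3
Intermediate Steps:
Z = 11173/4 (Z = -(4441 - 1*15614)/4 = -(4441 - 15614)/4 = -1/4*(-11173) = 11173/4 ≈ 2793.3)
Z + p(-72) = 11173/4 - 93 = 10801/4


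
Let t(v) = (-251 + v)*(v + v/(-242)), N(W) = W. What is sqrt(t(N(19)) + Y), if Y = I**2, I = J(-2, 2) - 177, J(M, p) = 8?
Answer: sqrt(2924717)/11 ≈ 155.47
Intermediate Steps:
t(v) = 241*v*(-251 + v)/242 (t(v) = (-251 + v)*(v + v*(-1/242)) = (-251 + v)*(v - v/242) = (-251 + v)*(241*v/242) = 241*v*(-251 + v)/242)
I = -169 (I = 8 - 177 = -169)
Y = 28561 (Y = (-169)**2 = 28561)
sqrt(t(N(19)) + Y) = sqrt((241/242)*19*(-251 + 19) + 28561) = sqrt((241/242)*19*(-232) + 28561) = sqrt(-531164/121 + 28561) = sqrt(2924717/121) = sqrt(2924717)/11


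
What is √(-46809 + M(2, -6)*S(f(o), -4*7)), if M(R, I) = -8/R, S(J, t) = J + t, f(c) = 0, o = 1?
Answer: 7*I*√953 ≈ 216.09*I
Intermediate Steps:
√(-46809 + M(2, -6)*S(f(o), -4*7)) = √(-46809 + (-8/2)*(0 - 4*7)) = √(-46809 + (-8*½)*(0 - 28)) = √(-46809 - 4*(-28)) = √(-46809 + 112) = √(-46697) = 7*I*√953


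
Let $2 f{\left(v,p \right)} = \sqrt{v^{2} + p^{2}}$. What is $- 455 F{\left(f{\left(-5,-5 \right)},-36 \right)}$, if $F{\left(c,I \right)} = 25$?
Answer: $-11375$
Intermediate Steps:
$f{\left(v,p \right)} = \frac{\sqrt{p^{2} + v^{2}}}{2}$ ($f{\left(v,p \right)} = \frac{\sqrt{v^{2} + p^{2}}}{2} = \frac{\sqrt{p^{2} + v^{2}}}{2}$)
$- 455 F{\left(f{\left(-5,-5 \right)},-36 \right)} = \left(-455\right) 25 = -11375$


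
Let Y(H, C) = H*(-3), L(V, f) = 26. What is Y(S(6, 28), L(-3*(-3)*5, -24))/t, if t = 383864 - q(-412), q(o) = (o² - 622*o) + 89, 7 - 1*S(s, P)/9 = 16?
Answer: -243/42233 ≈ -0.0057538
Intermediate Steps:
S(s, P) = -81 (S(s, P) = 63 - 9*16 = 63 - 144 = -81)
Y(H, C) = -3*H
q(o) = 89 + o² - 622*o
t = -42233 (t = 383864 - (89 + (-412)² - 622*(-412)) = 383864 - (89 + 169744 + 256264) = 383864 - 1*426097 = 383864 - 426097 = -42233)
Y(S(6, 28), L(-3*(-3)*5, -24))/t = -3*(-81)/(-42233) = 243*(-1/42233) = -243/42233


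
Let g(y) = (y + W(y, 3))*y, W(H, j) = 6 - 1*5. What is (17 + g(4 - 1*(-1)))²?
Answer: 2209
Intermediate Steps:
W(H, j) = 1 (W(H, j) = 6 - 5 = 1)
g(y) = y*(1 + y) (g(y) = (y + 1)*y = (1 + y)*y = y*(1 + y))
(17 + g(4 - 1*(-1)))² = (17 + (4 - 1*(-1))*(1 + (4 - 1*(-1))))² = (17 + (4 + 1)*(1 + (4 + 1)))² = (17 + 5*(1 + 5))² = (17 + 5*6)² = (17 + 30)² = 47² = 2209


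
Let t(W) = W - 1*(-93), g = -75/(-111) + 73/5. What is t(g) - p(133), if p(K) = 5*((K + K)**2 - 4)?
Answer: -65425569/185 ≈ -3.5365e+5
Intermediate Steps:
p(K) = -20 + 20*K**2 (p(K) = 5*((2*K)**2 - 4) = 5*(4*K**2 - 4) = 5*(-4 + 4*K**2) = -20 + 20*K**2)
g = 2826/185 (g = -75*(-1/111) + 73*(1/5) = 25/37 + 73/5 = 2826/185 ≈ 15.276)
t(W) = 93 + W (t(W) = W + 93 = 93 + W)
t(g) - p(133) = (93 + 2826/185) - (-20 + 20*133**2) = 20031/185 - (-20 + 20*17689) = 20031/185 - (-20 + 353780) = 20031/185 - 1*353760 = 20031/185 - 353760 = -65425569/185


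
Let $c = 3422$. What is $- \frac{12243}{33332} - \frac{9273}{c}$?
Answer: $- \frac{175491591}{57031052} \approx -3.0771$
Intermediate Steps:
$- \frac{12243}{33332} - \frac{9273}{c} = - \frac{12243}{33332} - \frac{9273}{3422} = - \frac{175491591}{57031052}$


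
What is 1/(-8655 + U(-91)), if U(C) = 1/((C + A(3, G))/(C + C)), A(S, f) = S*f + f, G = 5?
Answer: -71/614323 ≈ -0.00011557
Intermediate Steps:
A(S, f) = f + S*f
U(C) = 2*C/(20 + C) (U(C) = 1/((C + 5*(1 + 3))/(C + C)) = 1/((C + 5*4)/((2*C))) = 1/((C + 20)*(1/(2*C))) = 1/((20 + C)*(1/(2*C))) = 1/((20 + C)/(2*C)) = 2*C/(20 + C))
1/(-8655 + U(-91)) = 1/(-8655 + 2*(-91)/(20 - 91)) = 1/(-8655 + 2*(-91)/(-71)) = 1/(-8655 + 2*(-91)*(-1/71)) = 1/(-8655 + 182/71) = 1/(-614323/71) = -71/614323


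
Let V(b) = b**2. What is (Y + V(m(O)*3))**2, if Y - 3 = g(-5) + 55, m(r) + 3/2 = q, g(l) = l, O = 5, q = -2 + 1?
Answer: 190969/16 ≈ 11936.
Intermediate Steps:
q = -1
m(r) = -5/2 (m(r) = -3/2 - 1 = -5/2)
Y = 53 (Y = 3 + (-5 + 55) = 3 + 50 = 53)
(Y + V(m(O)*3))**2 = (53 + (-5/2*3)**2)**2 = (53 + (-15/2)**2)**2 = (53 + 225/4)**2 = (437/4)**2 = 190969/16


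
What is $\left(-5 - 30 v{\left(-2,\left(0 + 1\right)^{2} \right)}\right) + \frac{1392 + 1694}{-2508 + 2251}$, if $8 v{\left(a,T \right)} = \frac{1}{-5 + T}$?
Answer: $- \frac{66081}{4112} \approx -16.07$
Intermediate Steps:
$v{\left(a,T \right)} = \frac{1}{8 \left(-5 + T\right)}$
$\left(-5 - 30 v{\left(-2,\left(0 + 1\right)^{2} \right)}\right) + \frac{1392 + 1694}{-2508 + 2251} = \left(-5 - 30 \frac{1}{8 \left(-5 + \left(0 + 1\right)^{2}\right)}\right) + \frac{1392 + 1694}{-2508 + 2251} = \left(-5 - 30 \frac{1}{8 \left(-5 + 1^{2}\right)}\right) + \frac{3086}{-257} = \left(-5 - 30 \frac{1}{8 \left(-5 + 1\right)}\right) + 3086 \left(- \frac{1}{257}\right) = \left(-5 - 30 \frac{1}{8 \left(-4\right)}\right) - \frac{3086}{257} = \left(-5 - 30 \cdot \frac{1}{8} \left(- \frac{1}{4}\right)\right) - \frac{3086}{257} = \left(-5 - - \frac{15}{16}\right) - \frac{3086}{257} = \left(-5 + \frac{15}{16}\right) - \frac{3086}{257} = - \frac{65}{16} - \frac{3086}{257} = - \frac{66081}{4112}$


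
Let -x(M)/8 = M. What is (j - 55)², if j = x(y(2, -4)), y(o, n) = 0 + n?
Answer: 529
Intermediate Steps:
y(o, n) = n
x(M) = -8*M
j = 32 (j = -8*(-4) = 32)
(j - 55)² = (32 - 55)² = (-23)² = 529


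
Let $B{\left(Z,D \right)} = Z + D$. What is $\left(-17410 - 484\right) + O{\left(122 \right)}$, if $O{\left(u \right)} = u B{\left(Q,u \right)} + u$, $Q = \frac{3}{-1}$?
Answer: $-3254$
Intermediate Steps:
$Q = -3$ ($Q = 3 \left(-1\right) = -3$)
$B{\left(Z,D \right)} = D + Z$
$O{\left(u \right)} = u + u \left(-3 + u\right)$ ($O{\left(u \right)} = u \left(u - 3\right) + u = u \left(-3 + u\right) + u = u + u \left(-3 + u\right)$)
$\left(-17410 - 484\right) + O{\left(122 \right)} = \left(-17410 - 484\right) + 122 \left(-2 + 122\right) = -17894 + 122 \cdot 120 = -17894 + 14640 = -3254$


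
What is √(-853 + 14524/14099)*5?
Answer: 5*I*√169356102377/14099 ≈ 145.94*I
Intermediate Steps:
√(-853 + 14524/14099)*5 = √(-12011923/14099)*5 = (I*√169356102377/14099)*5 = 5*I*√169356102377/14099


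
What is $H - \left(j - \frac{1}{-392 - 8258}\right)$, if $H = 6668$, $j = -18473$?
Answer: $\frac{217469649}{8650} \approx 25141.0$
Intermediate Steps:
$H - \left(j - \frac{1}{-392 - 8258}\right) = 6668 - \left(-18473 - \frac{1}{-392 - 8258}\right) = 6668 - \left(-18473 - \frac{1}{-8650}\right) = 6668 - \left(-18473 - - \frac{1}{8650}\right) = 6668 - \left(-18473 + \frac{1}{8650}\right) = 6668 - - \frac{159791449}{8650} = 6668 + \frac{159791449}{8650} = \frac{217469649}{8650}$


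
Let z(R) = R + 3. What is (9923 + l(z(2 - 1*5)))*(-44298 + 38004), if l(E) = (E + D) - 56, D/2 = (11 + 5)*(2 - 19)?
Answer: -58678962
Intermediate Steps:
D = -544 (D = 2*((11 + 5)*(2 - 19)) = 2*(16*(-17)) = 2*(-272) = -544)
z(R) = 3 + R
l(E) = -600 + E (l(E) = (E - 544) - 56 = (-544 + E) - 56 = -600 + E)
(9923 + l(z(2 - 1*5)))*(-44298 + 38004) = (9923 + (-600 + (3 + (2 - 1*5))))*(-44298 + 38004) = (9923 + (-600 + (3 + (2 - 5))))*(-6294) = (9923 + (-600 + (3 - 3)))*(-6294) = (9923 + (-600 + 0))*(-6294) = (9923 - 600)*(-6294) = 9323*(-6294) = -58678962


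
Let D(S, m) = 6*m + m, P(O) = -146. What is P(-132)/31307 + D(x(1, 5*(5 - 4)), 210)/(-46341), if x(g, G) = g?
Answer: -17595692/483599229 ≈ -0.036385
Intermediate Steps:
D(S, m) = 7*m
P(-132)/31307 + D(x(1, 5*(5 - 4)), 210)/(-46341) = -146/31307 + (7*210)/(-46341) = -146*1/31307 + 1470*(-1/46341) = -146/31307 - 490/15447 = -17595692/483599229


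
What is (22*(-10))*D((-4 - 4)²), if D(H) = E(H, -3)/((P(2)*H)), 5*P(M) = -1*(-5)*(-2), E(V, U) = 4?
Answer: 55/8 ≈ 6.8750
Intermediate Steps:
P(M) = -2 (P(M) = (-1*(-5)*(-2))/5 = (5*(-2))/5 = (⅕)*(-10) = -2)
D(H) = -2/H (D(H) = 4/((-2*H)) = 4*(-1/(2*H)) = -2/H)
(22*(-10))*D((-4 - 4)²) = (22*(-10))*(-2/(-4 - 4)²) = -(-440)/((-8)²) = -(-440)/64 = -220*(-1/32) = 55/8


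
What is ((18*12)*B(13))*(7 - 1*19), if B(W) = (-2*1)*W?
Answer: 67392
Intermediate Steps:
B(W) = -2*W
((18*12)*B(13))*(7 - 1*19) = ((18*12)*(-2*13))*(7 - 1*19) = (216*(-26))*(7 - 19) = -5616*(-12) = 67392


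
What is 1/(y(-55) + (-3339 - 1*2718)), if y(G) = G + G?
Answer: -1/6167 ≈ -0.00016215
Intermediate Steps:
y(G) = 2*G
1/(y(-55) + (-3339 - 1*2718)) = 1/(2*(-55) + (-3339 - 1*2718)) = 1/(-110 + (-3339 - 2718)) = 1/(-110 - 6057) = 1/(-6167) = -1/6167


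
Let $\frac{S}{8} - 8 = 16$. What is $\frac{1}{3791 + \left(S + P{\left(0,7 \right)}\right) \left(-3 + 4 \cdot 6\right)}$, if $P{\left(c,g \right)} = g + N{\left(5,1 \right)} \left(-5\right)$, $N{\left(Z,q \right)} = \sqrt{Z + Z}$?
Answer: $\frac{797}{6341065} + \frac{21 \sqrt{10}}{12682130} \approx 0.00013093$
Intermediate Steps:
$S = 192$ ($S = 64 + 8 \cdot 16 = 64 + 128 = 192$)
$N{\left(Z,q \right)} = \sqrt{2} \sqrt{Z}$ ($N{\left(Z,q \right)} = \sqrt{2 Z} = \sqrt{2} \sqrt{Z}$)
$P{\left(c,g \right)} = g - 5 \sqrt{10}$ ($P{\left(c,g \right)} = g + \sqrt{2} \sqrt{5} \left(-5\right) = g + \sqrt{10} \left(-5\right) = g - 5 \sqrt{10}$)
$\frac{1}{3791 + \left(S + P{\left(0,7 \right)}\right) \left(-3 + 4 \cdot 6\right)} = \frac{1}{3791 + \left(192 + \left(7 - 5 \sqrt{10}\right)\right) \left(-3 + 4 \cdot 6\right)} = \frac{1}{3791 + \left(199 - 5 \sqrt{10}\right) \left(-3 + 24\right)} = \frac{1}{3791 + \left(199 - 5 \sqrt{10}\right) 21} = \frac{1}{3791 + \left(4179 - 105 \sqrt{10}\right)} = \frac{1}{7970 - 105 \sqrt{10}}$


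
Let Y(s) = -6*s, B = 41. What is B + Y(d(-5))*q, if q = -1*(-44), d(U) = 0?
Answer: 41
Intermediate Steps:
q = 44
B + Y(d(-5))*q = 41 - 6*0*44 = 41 + 0*44 = 41 + 0 = 41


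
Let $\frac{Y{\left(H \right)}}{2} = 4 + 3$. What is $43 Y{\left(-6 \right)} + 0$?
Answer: $602$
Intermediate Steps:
$Y{\left(H \right)} = 14$ ($Y{\left(H \right)} = 2 \left(4 + 3\right) = 2 \cdot 7 = 14$)
$43 Y{\left(-6 \right)} + 0 = 43 \cdot 14 + 0 = 602 + 0 = 602$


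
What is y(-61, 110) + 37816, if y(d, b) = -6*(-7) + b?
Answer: 37968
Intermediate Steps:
y(d, b) = 42 + b
y(-61, 110) + 37816 = (42 + 110) + 37816 = 152 + 37816 = 37968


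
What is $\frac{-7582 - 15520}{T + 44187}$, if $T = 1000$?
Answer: $- \frac{23102}{45187} \approx -0.51125$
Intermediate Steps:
$\frac{-7582 - 15520}{T + 44187} = \frac{-7582 - 15520}{1000 + 44187} = - \frac{23102}{45187}$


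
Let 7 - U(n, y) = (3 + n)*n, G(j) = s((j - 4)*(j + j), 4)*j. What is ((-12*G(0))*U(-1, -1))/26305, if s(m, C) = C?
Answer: 0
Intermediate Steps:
G(j) = 4*j
U(n, y) = 7 - n*(3 + n) (U(n, y) = 7 - (3 + n)*n = 7 - n*(3 + n))
((-12*G(0))*U(-1, -1))/26305 = ((-48*0)*(7 - 1*(-1)² - 3*(-1)))/26305 = ((-12*0)*(7 - 1*1 + 3))*(1/26305) = (0*(7 - 1 + 3))*(1/26305) = (0*9)*(1/26305) = 0*(1/26305) = 0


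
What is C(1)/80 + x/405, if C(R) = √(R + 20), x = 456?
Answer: 152/135 + √21/80 ≈ 1.1832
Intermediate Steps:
C(R) = √(20 + R)
C(1)/80 + x/405 = √(20 + 1)/80 + 456/405 = √21*(1/80) + 456*(1/405) = √21/80 + 152/135 = 152/135 + √21/80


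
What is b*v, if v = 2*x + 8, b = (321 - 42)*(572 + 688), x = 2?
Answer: 4218480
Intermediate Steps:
b = 351540 (b = 279*1260 = 351540)
v = 12 (v = 2*2 + 8 = 4 + 8 = 12)
b*v = 351540*12 = 4218480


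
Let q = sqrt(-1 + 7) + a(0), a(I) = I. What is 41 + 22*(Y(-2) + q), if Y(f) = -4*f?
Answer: 217 + 22*sqrt(6) ≈ 270.89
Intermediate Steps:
q = sqrt(6) (q = sqrt(-1 + 7) + 0 = sqrt(6) + 0 = sqrt(6) ≈ 2.4495)
41 + 22*(Y(-2) + q) = 41 + 22*(-4*(-2) + sqrt(6)) = 41 + 22*(8 + sqrt(6)) = 41 + (176 + 22*sqrt(6)) = 217 + 22*sqrt(6)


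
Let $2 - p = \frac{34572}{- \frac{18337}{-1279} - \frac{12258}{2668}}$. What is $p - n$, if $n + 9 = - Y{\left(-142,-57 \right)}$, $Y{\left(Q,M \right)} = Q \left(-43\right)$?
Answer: $\frac{42693979947}{16622567} \approx 2568.4$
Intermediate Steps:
$Y{\left(Q,M \right)} = - 43 Q$
$n = -6115$ ($n = -9 - \left(-43\right) \left(-142\right) = -9 - 6106 = -6115$)
$p = - \frac{58953017258}{16622567}$ ($p = 2 - \frac{34572}{- \frac{18337}{-1279} - \frac{12258}{2668}} = 2 - \frac{34572}{\left(-18337\right) \left(- \frac{1}{1279}\right) - \frac{6129}{1334}} = 2 - \frac{34572}{\frac{18337}{1279} - \frac{6129}{1334}} = 2 - \frac{34572}{\frac{16622567}{1706186}} = 2 - 34572 \cdot \frac{1706186}{16622567} = 2 - \frac{58986262392}{16622567} = - \frac{58953017258}{16622567} \approx -3546.6$)
$p - n = - \frac{58953017258}{16622567} - -6115 = - \frac{58953017258}{16622567} + 6115 = \frac{42693979947}{16622567}$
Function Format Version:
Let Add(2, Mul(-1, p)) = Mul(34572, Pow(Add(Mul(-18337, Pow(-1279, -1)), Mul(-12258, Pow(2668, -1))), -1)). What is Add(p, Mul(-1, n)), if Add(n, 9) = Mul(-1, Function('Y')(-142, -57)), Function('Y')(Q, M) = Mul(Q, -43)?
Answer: Rational(42693979947, 16622567) ≈ 2568.4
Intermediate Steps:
Function('Y')(Q, M) = Mul(-43, Q)
n = -6115 (n = Add(-9, Mul(-1, Mul(-43, -142))) = Add(-9, Mul(-1, 6106)) = Add(-9, -6106) = -6115)
p = Rational(-58953017258, 16622567) (p = Add(2, Mul(-1, Mul(34572, Pow(Add(Mul(-18337, Pow(-1279, -1)), Mul(-12258, Pow(2668, -1))), -1)))) = Add(2, Mul(-1, Mul(34572, Pow(Add(Mul(-18337, Rational(-1, 1279)), Mul(-12258, Rational(1, 2668))), -1)))) = Add(2, Mul(-1, Mul(34572, Pow(Add(Rational(18337, 1279), Rational(-6129, 1334)), -1)))) = Add(2, Mul(-1, Mul(34572, Pow(Rational(16622567, 1706186), -1)))) = Add(2, Mul(-1, Mul(34572, Rational(1706186, 16622567)))) = Add(2, Mul(-1, Rational(58986262392, 16622567))) = Add(2, Rational(-58986262392, 16622567)) = Rational(-58953017258, 16622567) ≈ -3546.6)
Add(p, Mul(-1, n)) = Add(Rational(-58953017258, 16622567), Mul(-1, -6115)) = Add(Rational(-58953017258, 16622567), 6115) = Rational(42693979947, 16622567)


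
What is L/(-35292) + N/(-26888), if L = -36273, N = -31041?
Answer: 172567283/79077608 ≈ 2.1823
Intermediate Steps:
L/(-35292) + N/(-26888) = -36273/(-35292) - 31041/(-26888) = -36273*(-1/35292) - 31041*(-1/26888) = 12091/11764 + 31041/26888 = 172567283/79077608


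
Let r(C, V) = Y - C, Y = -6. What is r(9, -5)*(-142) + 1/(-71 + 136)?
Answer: 138451/65 ≈ 2130.0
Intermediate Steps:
r(C, V) = -6 - C
r(9, -5)*(-142) + 1/(-71 + 136) = (-6 - 1*9)*(-142) + 1/(-71 + 136) = (-6 - 9)*(-142) + 1/65 = -15*(-142) + 1/65 = 2130 + 1/65 = 138451/65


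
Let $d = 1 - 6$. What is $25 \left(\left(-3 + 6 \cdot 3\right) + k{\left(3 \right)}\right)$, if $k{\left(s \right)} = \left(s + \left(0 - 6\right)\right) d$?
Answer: $750$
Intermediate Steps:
$d = -5$ ($d = 1 - 6 = -5$)
$k{\left(s \right)} = 30 - 5 s$ ($k{\left(s \right)} = \left(s + \left(0 - 6\right)\right) \left(-5\right) = \left(s - 6\right) \left(-5\right) = \left(-6 + s\right) \left(-5\right) = 30 - 5 s$)
$25 \left(\left(-3 + 6 \cdot 3\right) + k{\left(3 \right)}\right) = 25 \left(\left(-3 + 6 \cdot 3\right) + \left(30 - 15\right)\right) = 25 \left(\left(-3 + 18\right) + \left(30 - 15\right)\right) = 25 \left(15 + 15\right) = 25 \cdot 30 = 750$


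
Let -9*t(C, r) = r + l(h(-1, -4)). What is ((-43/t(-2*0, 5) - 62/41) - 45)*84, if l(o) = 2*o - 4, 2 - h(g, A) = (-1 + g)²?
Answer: -604464/41 ≈ -14743.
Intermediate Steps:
h(g, A) = 2 - (-1 + g)²
l(o) = -4 + 2*o
t(C, r) = 8/9 - r/9 (t(C, r) = -(r + (-4 + 2*(2 - (-1 - 1)²)))/9 = -(r + (-4 + 2*(2 - 1*(-2)²)))/9 = -(r + (-4 + 2*(2 - 1*4)))/9 = -(r + (-4 + 2*(2 - 4)))/9 = -(r + (-4 + 2*(-2)))/9 = -(r + (-4 - 4))/9 = -(r - 8)/9 = -(-8 + r)/9 = 8/9 - r/9)
((-43/t(-2*0, 5) - 62/41) - 45)*84 = ((-43/(8/9 - ⅑*5) - 62/41) - 45)*84 = ((-43/(8/9 - 5/9) - 62*1/41) - 45)*84 = ((-43/⅓ - 62/41) - 45)*84 = ((-43*3 - 62/41) - 45)*84 = ((-129 - 62/41) - 45)*84 = (-5351/41 - 45)*84 = -7196/41*84 = -604464/41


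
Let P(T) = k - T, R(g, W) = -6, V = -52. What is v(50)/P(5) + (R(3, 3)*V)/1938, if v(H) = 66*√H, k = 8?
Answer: 52/323 + 110*√2 ≈ 155.72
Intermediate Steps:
P(T) = 8 - T
v(50)/P(5) + (R(3, 3)*V)/1938 = (66*√50)/(8 - 1*5) - 6*(-52)/1938 = (66*(5*√2))/(8 - 5) + 312*(1/1938) = (330*√2)/3 + 52/323 = (330*√2)*(⅓) + 52/323 = 110*√2 + 52/323 = 52/323 + 110*√2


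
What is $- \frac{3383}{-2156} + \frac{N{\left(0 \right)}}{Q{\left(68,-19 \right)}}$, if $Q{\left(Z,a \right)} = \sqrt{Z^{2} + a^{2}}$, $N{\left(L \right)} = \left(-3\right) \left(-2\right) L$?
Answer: $\frac{3383}{2156} \approx 1.5691$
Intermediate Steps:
$N{\left(L \right)} = 6 L$
$- \frac{3383}{-2156} + \frac{N{\left(0 \right)}}{Q{\left(68,-19 \right)}} = - \frac{3383}{-2156} + \frac{6 \cdot 0}{\sqrt{68^{2} + \left(-19\right)^{2}}} = \left(-3383\right) \left(- \frac{1}{2156}\right) + \frac{0}{\sqrt{4624 + 361}} = \frac{3383}{2156} + \frac{0}{\sqrt{4985}} = \frac{3383}{2156} + 0 \frac{\sqrt{4985}}{4985} = \frac{3383}{2156} + 0 = \frac{3383}{2156}$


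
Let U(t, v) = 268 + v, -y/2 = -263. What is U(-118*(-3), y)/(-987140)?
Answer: -397/493570 ≈ -0.00080434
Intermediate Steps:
y = 526 (y = -2*(-263) = 526)
U(-118*(-3), y)/(-987140) = (268 + 526)/(-987140) = 794*(-1/987140) = -397/493570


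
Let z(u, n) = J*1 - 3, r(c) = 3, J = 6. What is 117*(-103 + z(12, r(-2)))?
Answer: -11700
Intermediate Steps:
z(u, n) = 3 (z(u, n) = 6*1 - 3 = 6 - 3 = 3)
117*(-103 + z(12, r(-2))) = 117*(-103 + 3) = 117*(-100) = -11700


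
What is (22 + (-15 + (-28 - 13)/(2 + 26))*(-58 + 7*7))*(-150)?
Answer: -357375/14 ≈ -25527.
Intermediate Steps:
(22 + (-15 + (-28 - 13)/(2 + 26))*(-58 + 7*7))*(-150) = (22 + (-15 - 41/28)*(-58 + 49))*(-150) = (22 + (-15 - 41*1/28)*(-9))*(-150) = (22 + (-15 - 41/28)*(-9))*(-150) = (22 - 461/28*(-9))*(-150) = (22 + 4149/28)*(-150) = (4765/28)*(-150) = -357375/14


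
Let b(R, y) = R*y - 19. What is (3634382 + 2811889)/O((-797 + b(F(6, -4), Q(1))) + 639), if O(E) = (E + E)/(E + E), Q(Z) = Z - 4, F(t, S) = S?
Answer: 6446271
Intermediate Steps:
Q(Z) = -4 + Z
b(R, y) = -19 + R*y
O(E) = 1 (O(E) = (2*E)/((2*E)) = (2*E)*(1/(2*E)) = 1)
(3634382 + 2811889)/O((-797 + b(F(6, -4), Q(1))) + 639) = (3634382 + 2811889)/1 = 6446271*1 = 6446271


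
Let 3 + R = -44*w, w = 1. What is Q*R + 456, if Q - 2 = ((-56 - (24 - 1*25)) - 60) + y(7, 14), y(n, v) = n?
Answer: 5438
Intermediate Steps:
Q = -106 (Q = 2 + (((-56 - (24 - 1*25)) - 60) + 7) = 2 + (((-56 - (24 - 25)) - 60) + 7) = 2 + (((-56 - 1*(-1)) - 60) + 7) = 2 + (((-56 + 1) - 60) + 7) = 2 + ((-55 - 60) + 7) = 2 + (-115 + 7) = 2 - 108 = -106)
R = -47 (R = -3 - 44*1 = -3 - 44 = -47)
Q*R + 456 = -106*(-47) + 456 = 4982 + 456 = 5438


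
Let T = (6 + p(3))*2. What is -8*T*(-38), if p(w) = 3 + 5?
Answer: 8512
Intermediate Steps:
p(w) = 8
T = 28 (T = (6 + 8)*2 = 14*2 = 28)
-8*T*(-38) = -8*28*(-38) = -224*(-38) = 8512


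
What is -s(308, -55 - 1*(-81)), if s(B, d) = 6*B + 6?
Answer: -1854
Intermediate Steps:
s(B, d) = 6 + 6*B
-s(308, -55 - 1*(-81)) = -(6 + 6*308) = -(6 + 1848) = -1*1854 = -1854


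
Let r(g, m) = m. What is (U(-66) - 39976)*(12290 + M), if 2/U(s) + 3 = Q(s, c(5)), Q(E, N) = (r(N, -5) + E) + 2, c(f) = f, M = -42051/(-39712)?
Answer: -702446412155747/1429632 ≈ -4.9135e+8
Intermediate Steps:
M = 42051/39712 (M = -42051*(-1/39712) = 42051/39712 ≈ 1.0589)
Q(E, N) = -3 + E (Q(E, N) = (-5 + E) + 2 = -3 + E)
U(s) = 2/(-6 + s) (U(s) = 2/(-3 + (-3 + s)) = 2/(-6 + s))
(U(-66) - 39976)*(12290 + M) = (2/(-6 - 66) - 39976)*(12290 + 42051/39712) = (2/(-72) - 39976)*(488102531/39712) = (2*(-1/72) - 39976)*(488102531/39712) = (-1/36 - 39976)*(488102531/39712) = -1439137/36*488102531/39712 = -702446412155747/1429632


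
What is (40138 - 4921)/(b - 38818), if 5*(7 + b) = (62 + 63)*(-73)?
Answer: -11739/13550 ≈ -0.86635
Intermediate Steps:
b = -1832 (b = -7 + ((62 + 63)*(-73))/5 = -7 + (125*(-73))/5 = -7 + (⅕)*(-9125) = -7 - 1825 = -1832)
(40138 - 4921)/(b - 38818) = (40138 - 4921)/(-1832 - 38818) = 35217/(-40650) = 35217*(-1/40650) = -11739/13550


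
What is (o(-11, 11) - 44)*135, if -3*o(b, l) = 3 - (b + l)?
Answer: -6075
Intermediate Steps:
o(b, l) = -1 + b/3 + l/3 (o(b, l) = -(3 - (b + l))/3 = -(3 + (-b - l))/3 = -(3 - b - l)/3 = -1 + b/3 + l/3)
(o(-11, 11) - 44)*135 = ((-1 + (⅓)*(-11) + (⅓)*11) - 44)*135 = ((-1 - 11/3 + 11/3) - 44)*135 = (-1 - 44)*135 = -45*135 = -6075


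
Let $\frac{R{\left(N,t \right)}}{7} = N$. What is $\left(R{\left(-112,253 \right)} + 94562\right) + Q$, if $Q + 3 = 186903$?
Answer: $280678$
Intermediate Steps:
$Q = 186900$ ($Q = -3 + 186903 = 186900$)
$R{\left(N,t \right)} = 7 N$
$\left(R{\left(-112,253 \right)} + 94562\right) + Q = \left(7 \left(-112\right) + 94562\right) + 186900 = \left(-784 + 94562\right) + 186900 = 93778 + 186900 = 280678$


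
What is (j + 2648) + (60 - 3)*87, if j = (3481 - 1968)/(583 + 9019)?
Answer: 73043927/9602 ≈ 7607.2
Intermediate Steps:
j = 1513/9602 ≈ 0.15757
(j + 2648) + (60 - 3)*87 = (1513/9602 + 2648) + (60 - 3)*87 = 25427609/9602 + 57*87 = 25427609/9602 + 4959 = 73043927/9602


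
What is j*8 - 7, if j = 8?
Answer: 57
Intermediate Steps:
j*8 - 7 = 8*8 - 7 = 64 - 7 = 57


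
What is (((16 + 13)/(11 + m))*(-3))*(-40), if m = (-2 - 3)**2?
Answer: 290/3 ≈ 96.667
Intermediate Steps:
m = 25 (m = (-5)**2 = 25)
(((16 + 13)/(11 + m))*(-3))*(-40) = (((16 + 13)/(11 + 25))*(-3))*(-40) = ((29/36)*(-3))*(-40) = -29/12*(-40) = 290/3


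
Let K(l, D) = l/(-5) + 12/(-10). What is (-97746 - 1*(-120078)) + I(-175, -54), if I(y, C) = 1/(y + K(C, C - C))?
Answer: 18468559/827 ≈ 22332.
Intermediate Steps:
K(l, D) = -6/5 - l/5 (K(l, D) = l*(-⅕) + 12*(-⅒) = -l/5 - 6/5 = -6/5 - l/5)
I(y, C) = 1/(-6/5 + y - C/5) (I(y, C) = 1/(y + (-6/5 - C/5)) = 1/(-6/5 + y - C/5))
(-97746 - 1*(-120078)) + I(-175, -54) = (-97746 - 1*(-120078)) + 5/(-6 - 1*(-54) + 5*(-175)) = (-97746 + 120078) + 5/(-6 + 54 - 875) = 22332 + 5/(-827) = 22332 + 5*(-1/827) = 22332 - 5/827 = 18468559/827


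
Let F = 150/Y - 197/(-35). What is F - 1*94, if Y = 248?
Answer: -380907/4340 ≈ -87.767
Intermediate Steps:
F = 27053/4340 (F = 150/248 - 197/(-35) = 150*(1/248) - 197*(-1/35) = 75/124 + 197/35 = 27053/4340 ≈ 6.2334)
F - 1*94 = 27053/4340 - 1*94 = 27053/4340 - 94 = -380907/4340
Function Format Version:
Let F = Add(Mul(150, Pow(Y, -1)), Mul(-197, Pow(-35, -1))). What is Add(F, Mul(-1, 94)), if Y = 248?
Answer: Rational(-380907, 4340) ≈ -87.767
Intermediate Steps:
F = Rational(27053, 4340) (F = Add(Mul(150, Pow(248, -1)), Mul(-197, Pow(-35, -1))) = Add(Mul(150, Rational(1, 248)), Mul(-197, Rational(-1, 35))) = Add(Rational(75, 124), Rational(197, 35)) = Rational(27053, 4340) ≈ 6.2334)
Add(F, Mul(-1, 94)) = Add(Rational(27053, 4340), Mul(-1, 94)) = Add(Rational(27053, 4340), -94) = Rational(-380907, 4340)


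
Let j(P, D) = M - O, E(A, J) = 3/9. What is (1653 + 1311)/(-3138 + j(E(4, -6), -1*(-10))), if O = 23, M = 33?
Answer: -741/782 ≈ -0.94757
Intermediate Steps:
E(A, J) = ⅓ (E(A, J) = 3*(⅑) = ⅓)
j(P, D) = 10 (j(P, D) = 33 - 1*23 = 33 - 23 = 10)
(1653 + 1311)/(-3138 + j(E(4, -6), -1*(-10))) = (1653 + 1311)/(-3138 + 10) = 2964/(-3128) = 2964*(-1/3128) = -741/782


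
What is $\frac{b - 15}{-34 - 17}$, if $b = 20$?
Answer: $- \frac{5}{51} \approx -0.098039$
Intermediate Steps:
$\frac{b - 15}{-34 - 17} = \frac{20 - 15}{-34 - 17} = \frac{5}{-51} = 5 \left(- \frac{1}{51}\right) = - \frac{5}{51}$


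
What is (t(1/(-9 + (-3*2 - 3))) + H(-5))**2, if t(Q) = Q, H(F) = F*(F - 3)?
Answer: 516961/324 ≈ 1595.6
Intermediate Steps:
H(F) = F*(-3 + F)
(t(1/(-9 + (-3*2 - 3))) + H(-5))**2 = (1/(-9 + (-3*2 - 3)) - 5*(-3 - 5))**2 = (1/(-9 + (-6 - 3)) - 5*(-8))**2 = (1/(-9 - 9) + 40)**2 = (1/(-18) + 40)**2 = (-1/18 + 40)**2 = (719/18)**2 = 516961/324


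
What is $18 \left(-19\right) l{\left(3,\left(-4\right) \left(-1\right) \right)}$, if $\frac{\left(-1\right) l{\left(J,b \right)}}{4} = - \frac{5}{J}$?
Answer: $-2280$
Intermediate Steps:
$l{\left(J,b \right)} = \frac{20}{J}$ ($l{\left(J,b \right)} = - 4 \left(- \frac{5}{J}\right) = \frac{20}{J}$)
$18 \left(-19\right) l{\left(3,\left(-4\right) \left(-1\right) \right)} = 18 \left(-19\right) \frac{20}{3} = - 342 \cdot 20 \cdot \frac{1}{3} = \left(-342\right) \frac{20}{3} = -2280$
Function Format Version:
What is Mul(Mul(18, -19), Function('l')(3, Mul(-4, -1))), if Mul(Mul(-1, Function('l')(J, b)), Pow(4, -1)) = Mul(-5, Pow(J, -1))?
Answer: -2280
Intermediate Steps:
Function('l')(J, b) = Mul(20, Pow(J, -1)) (Function('l')(J, b) = Mul(-4, Mul(-5, Pow(J, -1))) = Mul(20, Pow(J, -1)))
Mul(Mul(18, -19), Function('l')(3, Mul(-4, -1))) = Mul(Mul(18, -19), Mul(20, Pow(3, -1))) = Mul(-342, Mul(20, Rational(1, 3))) = Mul(-342, Rational(20, 3)) = -2280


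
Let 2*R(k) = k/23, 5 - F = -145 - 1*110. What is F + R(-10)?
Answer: 5975/23 ≈ 259.78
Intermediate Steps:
F = 260 (F = 5 - (-145 - 1*110) = 5 - (-145 - 110) = 5 - 1*(-255) = 5 + 255 = 260)
R(k) = k/46 (R(k) = (k/23)/2 = k/46)
F + R(-10) = 260 + (1/46)*(-10) = 260 - 5/23 = 5975/23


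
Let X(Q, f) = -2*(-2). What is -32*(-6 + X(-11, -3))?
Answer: 64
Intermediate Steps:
X(Q, f) = 4
-32*(-6 + X(-11, -3)) = -32*(-6 + 4) = -32*(-2) = 64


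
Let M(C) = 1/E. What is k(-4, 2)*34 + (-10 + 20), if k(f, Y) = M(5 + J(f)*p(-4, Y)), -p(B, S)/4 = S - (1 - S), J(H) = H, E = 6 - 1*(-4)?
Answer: 67/5 ≈ 13.400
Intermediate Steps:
E = 10 (E = 6 + 4 = 10)
p(B, S) = 4 - 8*S (p(B, S) = -4*(S - (1 - S)) = -4*(S + (-1 + S)) = -4*(-1 + 2*S) = 4 - 8*S)
M(C) = ⅒ (M(C) = 1/10 = ⅒)
k(f, Y) = ⅒
k(-4, 2)*34 + (-10 + 20) = (⅒)*34 + (-10 + 20) = 17/5 + 10 = 67/5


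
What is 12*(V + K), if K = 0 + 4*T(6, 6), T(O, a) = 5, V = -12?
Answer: 96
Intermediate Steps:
K = 20 (K = 0 + 4*5 = 0 + 20 = 20)
12*(V + K) = 12*(-12 + 20) = 12*8 = 96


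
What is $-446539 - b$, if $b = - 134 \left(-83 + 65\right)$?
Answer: $-448951$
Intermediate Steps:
$b = 2412$ ($b = \left(-134\right) \left(-18\right) = 2412$)
$-446539 - b = -446539 - 2412 = -448951$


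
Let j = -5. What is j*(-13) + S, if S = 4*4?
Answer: 81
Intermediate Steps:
S = 16
j*(-13) + S = -5*(-13) + 16 = 65 + 16 = 81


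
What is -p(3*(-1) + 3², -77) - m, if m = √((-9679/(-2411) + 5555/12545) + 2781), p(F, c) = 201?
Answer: -201 - √101927706510243549/6049199 ≈ -253.78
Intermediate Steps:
m = √101927706510243549/6049199 (m = √((-9679*(-1/2411) + 5555*(1/12545)) + 2781) = √((9679/2411 + 1111/2509) + 2781) = √(26963232/6049199 + 2781) = √(16849785651/6049199) = √101927706510243549/6049199 ≈ 52.777)
-p(3*(-1) + 3², -77) - m = -1*201 - √101927706510243549/6049199 = -201 - √101927706510243549/6049199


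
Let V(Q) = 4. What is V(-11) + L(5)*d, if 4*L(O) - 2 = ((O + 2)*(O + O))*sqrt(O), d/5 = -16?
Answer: -36 - 1400*sqrt(5) ≈ -3166.5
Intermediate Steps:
d = -80 (d = 5*(-16) = -80)
L(O) = 1/2 + O**(3/2)*(2 + O)/2 (L(O) = 1/2 + (((O + 2)*(O + O))*sqrt(O))/4 = 1/2 + (((2 + O)*(2*O))*sqrt(O))/4 = 1/2 + ((2*O*(2 + O))*sqrt(O))/4 = 1/2 + (2*O**(3/2)*(2 + O))/4 = 1/2 + O**(3/2)*(2 + O)/2)
V(-11) + L(5)*d = 4 + (1/2 + 5**(3/2) + 5**(5/2)/2)*(-80) = 4 + (1/2 + 5*sqrt(5) + (25*sqrt(5))/2)*(-80) = 4 + (1/2 + 5*sqrt(5) + 25*sqrt(5)/2)*(-80) = 4 + (1/2 + 35*sqrt(5)/2)*(-80) = 4 + (-40 - 1400*sqrt(5)) = -36 - 1400*sqrt(5)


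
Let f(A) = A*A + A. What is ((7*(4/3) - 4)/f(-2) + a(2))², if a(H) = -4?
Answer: 16/9 ≈ 1.7778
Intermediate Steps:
f(A) = A + A² (f(A) = A² + A = A + A²)
((7*(4/3) - 4)/f(-2) + a(2))² = ((7*(4/3) - 4)/((-2*(1 - 2))) - 4)² = ((7*(4*(⅓)) - 4)/((-2*(-1))) - 4)² = ((7*(4/3) - 4)/2 - 4)² = ((28/3 - 4)*(½) - 4)² = ((16/3)*(½) - 4)² = (8/3 - 4)² = (-4/3)² = 16/9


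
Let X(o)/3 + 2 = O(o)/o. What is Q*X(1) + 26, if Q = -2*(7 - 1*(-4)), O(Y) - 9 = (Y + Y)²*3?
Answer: -1228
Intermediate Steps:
O(Y) = 9 + 12*Y² (O(Y) = 9 + (Y + Y)²*3 = 9 + (2*Y)²*3 = 9 + (4*Y²)*3 = 9 + 12*Y²)
Q = -22 (Q = -2*(7 + 4) = -2*11 = -22)
X(o) = -6 + 3*(9 + 12*o²)/o (X(o) = -6 + 3*((9 + 12*o²)/o) = -6 + 3*(9 + 12*o²)/o)
Q*X(1) + 26 = -22*(-6 + 27/1 + 36*1) + 26 = -22*(-6 + 27*1 + 36) + 26 = -22*(-6 + 27 + 36) + 26 = -22*57 + 26 = -1254 + 26 = -1228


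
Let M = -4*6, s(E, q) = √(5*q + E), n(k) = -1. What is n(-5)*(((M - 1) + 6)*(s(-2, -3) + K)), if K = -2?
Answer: -38 + 19*I*√17 ≈ -38.0 + 78.339*I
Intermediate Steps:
s(E, q) = √(E + 5*q)
M = -24
n(-5)*(((M - 1) + 6)*(s(-2, -3) + K)) = -((-24 - 1) + 6)*(√(-2 + 5*(-3)) - 2) = -(-25 + 6)*(√(-2 - 15) - 2) = -(-19)*(√(-17) - 2) = -(-19)*(I*√17 - 2) = -(-19)*(-2 + I*√17) = -(38 - 19*I*√17) = -38 + 19*I*√17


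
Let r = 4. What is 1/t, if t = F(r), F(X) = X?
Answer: ¼ ≈ 0.25000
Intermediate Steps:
t = 4
1/t = 1/4 = ¼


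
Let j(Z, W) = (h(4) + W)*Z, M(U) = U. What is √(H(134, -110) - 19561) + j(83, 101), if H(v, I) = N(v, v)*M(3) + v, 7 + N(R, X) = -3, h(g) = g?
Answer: 8715 + I*√19457 ≈ 8715.0 + 139.49*I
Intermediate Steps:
N(R, X) = -10 (N(R, X) = -7 - 3 = -10)
j(Z, W) = Z*(4 + W) (j(Z, W) = (4 + W)*Z = Z*(4 + W))
H(v, I) = -30 + v (H(v, I) = -10*3 + v = -30 + v)
√(H(134, -110) - 19561) + j(83, 101) = √((-30 + 134) - 19561) + 83*(4 + 101) = √(104 - 19561) + 83*105 = √(-19457) + 8715 = I*√19457 + 8715 = 8715 + I*√19457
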